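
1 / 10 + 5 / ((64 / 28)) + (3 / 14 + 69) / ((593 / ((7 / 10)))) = 22479 / 9488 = 2.37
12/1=12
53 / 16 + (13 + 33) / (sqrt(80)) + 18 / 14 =515 / 112 + 23*sqrt(5) / 10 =9.74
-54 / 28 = -27 / 14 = -1.93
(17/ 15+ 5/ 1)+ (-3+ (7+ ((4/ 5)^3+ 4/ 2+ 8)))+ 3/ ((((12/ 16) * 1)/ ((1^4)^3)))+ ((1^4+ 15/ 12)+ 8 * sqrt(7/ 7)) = 52343/ 1500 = 34.90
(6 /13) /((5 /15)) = 18 /13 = 1.38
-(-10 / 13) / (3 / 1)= 10 / 39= 0.26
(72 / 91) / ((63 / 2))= 16 / 637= 0.03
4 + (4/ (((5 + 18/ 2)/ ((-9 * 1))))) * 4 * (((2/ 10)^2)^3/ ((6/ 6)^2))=4.00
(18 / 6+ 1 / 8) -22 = -151 / 8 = -18.88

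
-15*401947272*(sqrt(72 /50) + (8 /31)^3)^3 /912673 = -7186656208508894134558656 /603268231906152089575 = -11912.87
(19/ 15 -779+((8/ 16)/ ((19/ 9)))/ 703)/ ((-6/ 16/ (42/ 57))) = 17452141784/ 11420235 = 1528.18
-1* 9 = -9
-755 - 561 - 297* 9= -3989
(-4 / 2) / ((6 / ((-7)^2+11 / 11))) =-50 / 3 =-16.67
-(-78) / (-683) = -78 / 683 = -0.11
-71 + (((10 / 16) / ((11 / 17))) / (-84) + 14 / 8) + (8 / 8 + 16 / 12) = -164911 / 2464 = -66.93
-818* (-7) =5726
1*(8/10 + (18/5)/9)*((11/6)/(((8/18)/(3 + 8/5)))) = 2277/100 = 22.77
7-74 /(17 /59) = -4247 /17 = -249.82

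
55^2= 3025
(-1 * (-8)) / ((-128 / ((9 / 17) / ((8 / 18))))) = -81 / 1088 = -0.07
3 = 3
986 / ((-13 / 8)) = -7888 / 13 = -606.77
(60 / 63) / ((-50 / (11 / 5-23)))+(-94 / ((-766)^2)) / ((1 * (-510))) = 691590287 / 1745599100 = 0.40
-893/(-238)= 893/238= 3.75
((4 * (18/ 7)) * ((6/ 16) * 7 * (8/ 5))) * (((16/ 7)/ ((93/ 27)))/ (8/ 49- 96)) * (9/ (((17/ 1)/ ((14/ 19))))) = -3429216/ 29388155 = -0.12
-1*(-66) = 66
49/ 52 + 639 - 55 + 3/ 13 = 30429/ 52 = 585.17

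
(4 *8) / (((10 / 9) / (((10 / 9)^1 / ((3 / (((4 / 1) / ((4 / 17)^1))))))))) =544 / 3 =181.33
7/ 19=0.37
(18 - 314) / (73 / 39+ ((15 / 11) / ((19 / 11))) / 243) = -2961036 / 18757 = -157.86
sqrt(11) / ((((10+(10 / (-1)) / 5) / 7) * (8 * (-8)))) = -7 * sqrt(11) / 512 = -0.05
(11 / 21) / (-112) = -11 / 2352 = -0.00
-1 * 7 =-7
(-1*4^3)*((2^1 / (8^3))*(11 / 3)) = -11 / 12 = -0.92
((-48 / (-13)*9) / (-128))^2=0.07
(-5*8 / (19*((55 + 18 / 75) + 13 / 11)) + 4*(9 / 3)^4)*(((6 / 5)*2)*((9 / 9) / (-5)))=-95505496 / 614175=-155.50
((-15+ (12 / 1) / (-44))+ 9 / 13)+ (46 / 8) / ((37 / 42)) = -85221 / 10582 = -8.05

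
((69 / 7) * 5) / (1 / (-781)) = -269445 / 7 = -38492.14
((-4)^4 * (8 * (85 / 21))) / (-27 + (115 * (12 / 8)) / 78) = -9052160 / 27069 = -334.41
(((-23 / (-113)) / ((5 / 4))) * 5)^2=8464 / 12769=0.66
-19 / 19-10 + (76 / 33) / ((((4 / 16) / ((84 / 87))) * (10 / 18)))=7991 / 1595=5.01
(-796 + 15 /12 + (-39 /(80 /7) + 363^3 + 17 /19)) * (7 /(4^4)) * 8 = 508925561151 /48640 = 10463107.75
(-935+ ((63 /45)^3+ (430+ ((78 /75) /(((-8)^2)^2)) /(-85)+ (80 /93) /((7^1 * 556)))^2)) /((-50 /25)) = -91983.97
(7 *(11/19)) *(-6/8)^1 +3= -3/76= -0.04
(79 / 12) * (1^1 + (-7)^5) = -221279 / 2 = -110639.50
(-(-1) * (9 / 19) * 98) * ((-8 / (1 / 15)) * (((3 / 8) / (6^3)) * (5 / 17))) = -3675 / 1292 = -2.84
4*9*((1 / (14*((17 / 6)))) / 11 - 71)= -3345696 / 1309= -2555.92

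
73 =73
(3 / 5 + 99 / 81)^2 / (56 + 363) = 6724 / 848475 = 0.01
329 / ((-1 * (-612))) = 329 / 612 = 0.54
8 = 8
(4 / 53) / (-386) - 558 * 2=-1116.00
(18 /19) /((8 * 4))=9 /304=0.03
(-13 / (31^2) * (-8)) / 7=104 / 6727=0.02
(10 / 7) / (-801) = -10 / 5607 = -0.00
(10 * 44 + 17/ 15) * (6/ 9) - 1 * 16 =12514/ 45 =278.09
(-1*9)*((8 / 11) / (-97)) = 72 / 1067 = 0.07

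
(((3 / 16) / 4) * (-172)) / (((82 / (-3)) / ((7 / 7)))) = 387 / 1312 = 0.29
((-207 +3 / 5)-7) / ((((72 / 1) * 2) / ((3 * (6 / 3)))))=-1067 / 120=-8.89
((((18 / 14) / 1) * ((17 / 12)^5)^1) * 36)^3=2862423051509815793 / 155373797376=18422817.10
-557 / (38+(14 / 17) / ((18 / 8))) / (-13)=85221 / 76310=1.12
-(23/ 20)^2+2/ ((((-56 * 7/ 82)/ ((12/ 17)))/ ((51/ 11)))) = -580331/ 215600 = -2.69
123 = 123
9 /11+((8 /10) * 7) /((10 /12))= 2073 /275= 7.54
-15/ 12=-5/ 4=-1.25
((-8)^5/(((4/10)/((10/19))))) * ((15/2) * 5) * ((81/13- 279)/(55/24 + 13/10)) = 13071974400000/106457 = 122791121.30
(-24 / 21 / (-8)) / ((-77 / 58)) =-0.11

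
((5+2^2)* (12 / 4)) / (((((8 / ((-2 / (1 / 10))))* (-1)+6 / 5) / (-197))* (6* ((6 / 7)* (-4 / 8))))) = 20685 / 16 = 1292.81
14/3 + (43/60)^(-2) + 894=900.61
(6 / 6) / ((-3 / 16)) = -16 / 3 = -5.33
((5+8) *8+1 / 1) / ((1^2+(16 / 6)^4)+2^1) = 8505 / 4339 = 1.96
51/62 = 0.82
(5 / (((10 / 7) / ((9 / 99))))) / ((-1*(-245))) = 1 / 770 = 0.00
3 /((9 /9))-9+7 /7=-5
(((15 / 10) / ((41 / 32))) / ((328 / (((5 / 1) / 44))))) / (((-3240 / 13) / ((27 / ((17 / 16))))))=-0.00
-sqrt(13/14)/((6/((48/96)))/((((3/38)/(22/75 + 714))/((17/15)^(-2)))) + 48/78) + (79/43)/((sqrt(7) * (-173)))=-79 * sqrt(7)/52073 -3757 * sqrt(182)/4446079792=-0.00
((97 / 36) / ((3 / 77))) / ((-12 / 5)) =-37345 / 1296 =-28.82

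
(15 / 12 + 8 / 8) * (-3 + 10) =63 / 4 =15.75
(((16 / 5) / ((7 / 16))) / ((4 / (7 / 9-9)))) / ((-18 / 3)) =2368 / 945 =2.51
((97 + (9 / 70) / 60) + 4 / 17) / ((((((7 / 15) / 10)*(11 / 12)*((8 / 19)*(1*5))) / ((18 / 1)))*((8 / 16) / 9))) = 32054690601 / 91630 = 349827.46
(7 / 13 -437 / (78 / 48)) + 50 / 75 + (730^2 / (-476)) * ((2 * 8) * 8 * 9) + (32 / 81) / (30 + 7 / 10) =-49624379792591 / 38469249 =-1289975.27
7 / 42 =1 / 6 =0.17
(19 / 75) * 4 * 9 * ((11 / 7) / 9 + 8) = 7828 / 105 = 74.55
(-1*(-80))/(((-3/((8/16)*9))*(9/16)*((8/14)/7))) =-7840/3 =-2613.33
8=8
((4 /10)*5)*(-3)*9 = -54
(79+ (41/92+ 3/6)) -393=-28801/92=-313.05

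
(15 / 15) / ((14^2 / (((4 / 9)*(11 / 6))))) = 11 / 2646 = 0.00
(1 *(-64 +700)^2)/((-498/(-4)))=3248.96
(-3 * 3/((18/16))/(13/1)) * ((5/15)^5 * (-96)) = 256/1053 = 0.24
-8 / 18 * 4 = -16 / 9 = -1.78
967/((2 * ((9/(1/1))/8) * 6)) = 1934/27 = 71.63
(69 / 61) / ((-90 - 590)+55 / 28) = -1932 / 1158085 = -0.00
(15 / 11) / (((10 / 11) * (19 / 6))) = 9 / 19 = 0.47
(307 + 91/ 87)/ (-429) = -26800/ 37323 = -0.72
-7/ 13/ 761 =-7/ 9893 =-0.00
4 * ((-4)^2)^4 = 262144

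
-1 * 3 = -3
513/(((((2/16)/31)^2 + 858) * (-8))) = -3943944/52770433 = -0.07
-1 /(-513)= 1 /513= 0.00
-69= -69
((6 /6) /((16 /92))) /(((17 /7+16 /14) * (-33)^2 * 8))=161 /871200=0.00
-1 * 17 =-17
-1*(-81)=81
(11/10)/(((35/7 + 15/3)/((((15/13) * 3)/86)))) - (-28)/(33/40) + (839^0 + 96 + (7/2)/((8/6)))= 49278881/368940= 133.57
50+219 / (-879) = 14577 / 293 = 49.75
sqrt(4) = 2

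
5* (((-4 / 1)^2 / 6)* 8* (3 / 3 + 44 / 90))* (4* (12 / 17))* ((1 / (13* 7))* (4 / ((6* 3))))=137216 / 125307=1.10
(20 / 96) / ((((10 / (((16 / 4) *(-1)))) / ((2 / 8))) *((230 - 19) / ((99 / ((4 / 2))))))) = -33 / 6752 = -0.00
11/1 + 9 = 20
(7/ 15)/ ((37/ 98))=686/ 555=1.24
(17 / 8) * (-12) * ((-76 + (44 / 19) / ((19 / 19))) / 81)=11900 / 513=23.20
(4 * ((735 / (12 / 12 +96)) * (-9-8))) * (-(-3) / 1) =-149940 / 97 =-1545.77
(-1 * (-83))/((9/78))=2158/3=719.33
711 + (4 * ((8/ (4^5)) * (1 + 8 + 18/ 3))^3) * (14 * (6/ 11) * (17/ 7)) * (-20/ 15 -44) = 127163889/ 180224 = 705.59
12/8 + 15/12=11/4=2.75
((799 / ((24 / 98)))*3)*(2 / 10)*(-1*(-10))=39151 / 2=19575.50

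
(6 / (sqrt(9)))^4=16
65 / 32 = 2.03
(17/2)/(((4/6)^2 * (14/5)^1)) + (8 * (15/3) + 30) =8605/112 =76.83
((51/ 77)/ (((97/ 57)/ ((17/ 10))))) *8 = 197676/ 37345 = 5.29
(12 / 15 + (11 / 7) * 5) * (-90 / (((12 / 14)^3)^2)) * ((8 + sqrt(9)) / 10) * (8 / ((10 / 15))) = -18672577 / 720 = -25934.13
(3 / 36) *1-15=-179 / 12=-14.92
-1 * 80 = -80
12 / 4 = 3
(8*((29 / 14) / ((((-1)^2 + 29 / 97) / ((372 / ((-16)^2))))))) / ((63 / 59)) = 5144977 / 296352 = 17.36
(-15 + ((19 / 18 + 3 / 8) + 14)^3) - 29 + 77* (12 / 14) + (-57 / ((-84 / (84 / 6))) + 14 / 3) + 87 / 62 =42945959065 / 11570688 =3711.62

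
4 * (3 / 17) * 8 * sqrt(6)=96 * sqrt(6) / 17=13.83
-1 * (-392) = 392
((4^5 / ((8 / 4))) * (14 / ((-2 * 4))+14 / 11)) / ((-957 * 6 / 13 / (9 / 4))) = 4368 / 3509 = 1.24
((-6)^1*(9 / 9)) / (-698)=3 / 349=0.01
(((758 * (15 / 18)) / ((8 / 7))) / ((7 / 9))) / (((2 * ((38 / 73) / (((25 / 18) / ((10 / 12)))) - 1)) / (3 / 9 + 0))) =-691675 / 4016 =-172.23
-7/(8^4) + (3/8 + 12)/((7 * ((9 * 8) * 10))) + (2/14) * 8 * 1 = 23421/20480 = 1.14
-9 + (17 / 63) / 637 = -361162 / 40131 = -9.00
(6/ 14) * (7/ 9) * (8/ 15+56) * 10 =1696/ 9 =188.44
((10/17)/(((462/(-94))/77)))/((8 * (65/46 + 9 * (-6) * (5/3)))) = 1081/83130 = 0.01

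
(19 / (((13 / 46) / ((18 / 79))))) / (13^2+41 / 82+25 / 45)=283176 / 3143647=0.09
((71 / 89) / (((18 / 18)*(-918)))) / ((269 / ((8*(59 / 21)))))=-16756 / 230767299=-0.00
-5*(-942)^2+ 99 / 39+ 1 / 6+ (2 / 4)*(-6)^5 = -4440705.29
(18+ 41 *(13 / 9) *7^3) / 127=182981 / 1143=160.09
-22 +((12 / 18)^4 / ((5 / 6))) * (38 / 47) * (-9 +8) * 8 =-149318 / 6345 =-23.53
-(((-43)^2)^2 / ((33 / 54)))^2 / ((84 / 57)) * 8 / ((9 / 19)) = -303799701615405192 / 847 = -358677333666357.96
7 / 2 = 3.50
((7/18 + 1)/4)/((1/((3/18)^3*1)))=25/15552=0.00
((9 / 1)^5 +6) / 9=6561.67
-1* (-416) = 416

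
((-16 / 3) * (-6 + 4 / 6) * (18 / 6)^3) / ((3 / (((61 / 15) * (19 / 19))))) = 15616 / 15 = 1041.07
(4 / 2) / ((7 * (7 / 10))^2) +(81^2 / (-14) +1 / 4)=-4497645 / 9604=-468.31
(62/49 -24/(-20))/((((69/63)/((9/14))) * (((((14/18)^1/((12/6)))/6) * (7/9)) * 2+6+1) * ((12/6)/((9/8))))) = 8916399/77785540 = 0.11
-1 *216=-216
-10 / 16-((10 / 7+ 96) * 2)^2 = -37969.93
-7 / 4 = -1.75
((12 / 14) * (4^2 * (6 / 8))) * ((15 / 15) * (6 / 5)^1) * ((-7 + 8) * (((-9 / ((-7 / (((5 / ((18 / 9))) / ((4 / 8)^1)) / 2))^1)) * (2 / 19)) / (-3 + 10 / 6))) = -2916 / 931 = -3.13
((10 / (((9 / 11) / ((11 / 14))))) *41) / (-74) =-24805 / 4662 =-5.32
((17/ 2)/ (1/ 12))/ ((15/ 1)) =34/ 5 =6.80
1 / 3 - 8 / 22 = -1 / 33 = -0.03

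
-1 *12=-12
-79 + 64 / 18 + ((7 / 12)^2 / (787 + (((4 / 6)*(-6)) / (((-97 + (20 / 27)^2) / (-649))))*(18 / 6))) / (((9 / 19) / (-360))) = -67764064697 / 893859822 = -75.81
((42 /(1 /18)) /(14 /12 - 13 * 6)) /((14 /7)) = -2268 /461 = -4.92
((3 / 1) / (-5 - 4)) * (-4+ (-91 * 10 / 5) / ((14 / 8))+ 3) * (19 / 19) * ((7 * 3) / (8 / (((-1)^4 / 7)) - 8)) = 245 / 16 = 15.31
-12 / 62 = -6 / 31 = -0.19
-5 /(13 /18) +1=-77 /13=-5.92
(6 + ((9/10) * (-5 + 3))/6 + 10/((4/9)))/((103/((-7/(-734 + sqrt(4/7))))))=329 * sqrt(7)/323702220 + 845201/323702220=0.00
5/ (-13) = -5/ 13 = -0.38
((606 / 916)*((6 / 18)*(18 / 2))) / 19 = 909 / 8702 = 0.10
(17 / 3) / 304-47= -42847 / 912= -46.98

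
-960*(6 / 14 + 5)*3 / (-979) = 109440 / 6853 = 15.97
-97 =-97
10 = 10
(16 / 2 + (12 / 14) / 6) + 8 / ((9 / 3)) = 227 / 21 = 10.81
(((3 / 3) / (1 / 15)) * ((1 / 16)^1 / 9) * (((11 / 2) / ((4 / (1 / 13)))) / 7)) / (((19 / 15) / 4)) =275 / 55328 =0.00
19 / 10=1.90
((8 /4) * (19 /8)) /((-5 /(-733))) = 13927 /20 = 696.35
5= 5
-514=-514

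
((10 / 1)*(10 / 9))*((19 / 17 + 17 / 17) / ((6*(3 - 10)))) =-200 / 357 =-0.56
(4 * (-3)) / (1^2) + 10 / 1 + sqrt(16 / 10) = -2 + 2 * sqrt(10) / 5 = -0.74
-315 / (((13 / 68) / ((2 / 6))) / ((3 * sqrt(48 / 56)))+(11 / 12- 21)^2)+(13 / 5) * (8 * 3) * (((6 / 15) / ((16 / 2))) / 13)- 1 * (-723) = 60147360 * sqrt(42) / 974913084601+17608368828864681 / 24372827115025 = 722.46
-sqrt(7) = -2.65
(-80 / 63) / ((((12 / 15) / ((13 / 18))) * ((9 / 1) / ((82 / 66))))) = -26650 / 168399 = -0.16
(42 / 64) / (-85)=-21 / 2720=-0.01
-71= -71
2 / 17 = 0.12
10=10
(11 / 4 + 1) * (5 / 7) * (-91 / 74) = -975 / 296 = -3.29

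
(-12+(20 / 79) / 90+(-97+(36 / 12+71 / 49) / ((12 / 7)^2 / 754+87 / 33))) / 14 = -40935061267 / 5340410586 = -7.67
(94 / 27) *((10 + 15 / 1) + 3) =2632 / 27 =97.48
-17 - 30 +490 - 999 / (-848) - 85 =304583 / 848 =359.18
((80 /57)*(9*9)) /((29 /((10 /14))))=10800 /3857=2.80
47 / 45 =1.04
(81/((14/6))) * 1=243/7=34.71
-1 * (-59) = 59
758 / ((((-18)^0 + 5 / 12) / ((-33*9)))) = -2701512 / 17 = -158912.47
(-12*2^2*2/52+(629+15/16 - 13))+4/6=384233/624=615.76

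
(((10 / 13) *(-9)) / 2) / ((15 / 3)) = -9 / 13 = -0.69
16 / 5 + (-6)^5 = -38864 / 5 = -7772.80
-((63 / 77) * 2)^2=-324 / 121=-2.68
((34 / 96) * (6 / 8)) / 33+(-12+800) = 1664273 / 2112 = 788.01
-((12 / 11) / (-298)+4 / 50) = -3128 / 40975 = -0.08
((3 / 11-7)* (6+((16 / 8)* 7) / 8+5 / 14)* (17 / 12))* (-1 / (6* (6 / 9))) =142783 / 7392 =19.32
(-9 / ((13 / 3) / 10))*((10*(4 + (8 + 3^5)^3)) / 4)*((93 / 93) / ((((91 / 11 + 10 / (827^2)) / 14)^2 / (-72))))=947280318231498464009412000 / 5595091598845957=169305596074.05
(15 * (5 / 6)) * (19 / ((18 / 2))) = 475 / 18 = 26.39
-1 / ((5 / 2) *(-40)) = 1 / 100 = 0.01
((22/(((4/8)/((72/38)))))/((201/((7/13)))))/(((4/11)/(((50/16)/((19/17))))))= 1079925/628862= 1.72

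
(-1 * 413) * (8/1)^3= -211456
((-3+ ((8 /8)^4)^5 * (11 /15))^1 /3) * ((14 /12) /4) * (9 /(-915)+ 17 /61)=-4879 /82350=-0.06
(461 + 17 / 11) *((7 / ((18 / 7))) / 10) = 20776 / 165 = 125.92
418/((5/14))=5852/5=1170.40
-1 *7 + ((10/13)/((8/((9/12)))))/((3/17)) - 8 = -3035/208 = -14.59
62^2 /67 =3844 /67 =57.37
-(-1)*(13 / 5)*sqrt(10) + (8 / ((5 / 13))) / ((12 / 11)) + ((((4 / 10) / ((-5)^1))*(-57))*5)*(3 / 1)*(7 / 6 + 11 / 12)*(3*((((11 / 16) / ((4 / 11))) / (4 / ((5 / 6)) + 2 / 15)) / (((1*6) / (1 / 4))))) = 34.11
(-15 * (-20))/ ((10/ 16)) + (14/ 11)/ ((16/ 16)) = 5294/ 11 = 481.27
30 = 30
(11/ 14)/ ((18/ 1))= 11/ 252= 0.04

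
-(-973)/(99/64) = 62272/99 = 629.01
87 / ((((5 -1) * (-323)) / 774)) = -33669 / 646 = -52.12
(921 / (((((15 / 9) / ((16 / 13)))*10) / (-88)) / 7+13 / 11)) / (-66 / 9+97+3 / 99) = 28083132 / 3172195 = 8.85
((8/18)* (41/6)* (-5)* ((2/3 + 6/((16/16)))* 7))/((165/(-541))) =2323.49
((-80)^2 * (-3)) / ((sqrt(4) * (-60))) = 160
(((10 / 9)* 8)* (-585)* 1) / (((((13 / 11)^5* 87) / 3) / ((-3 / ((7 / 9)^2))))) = 15654157200 / 40585181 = 385.71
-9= -9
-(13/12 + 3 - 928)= 11087/12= 923.92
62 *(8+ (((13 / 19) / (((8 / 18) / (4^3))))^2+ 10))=217674684 / 361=602976.96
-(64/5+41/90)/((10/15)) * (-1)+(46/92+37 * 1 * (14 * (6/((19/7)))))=1328597/1140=1165.44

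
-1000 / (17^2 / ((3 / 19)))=-3000 / 5491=-0.55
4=4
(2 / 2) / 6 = 0.17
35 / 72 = 0.49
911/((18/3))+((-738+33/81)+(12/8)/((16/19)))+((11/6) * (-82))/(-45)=-2508353/4320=-580.64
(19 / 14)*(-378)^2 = 193914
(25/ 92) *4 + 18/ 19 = 889/ 437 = 2.03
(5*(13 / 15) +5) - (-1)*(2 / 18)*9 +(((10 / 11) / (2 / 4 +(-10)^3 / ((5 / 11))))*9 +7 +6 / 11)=2594870 / 145167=17.88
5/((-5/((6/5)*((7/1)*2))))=-84/5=-16.80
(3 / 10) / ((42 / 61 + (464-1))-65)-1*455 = -110655817 / 243200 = -455.00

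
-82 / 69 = -1.19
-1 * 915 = -915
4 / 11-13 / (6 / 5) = -691 / 66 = -10.47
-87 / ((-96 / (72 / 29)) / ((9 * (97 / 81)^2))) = 9409 / 324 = 29.04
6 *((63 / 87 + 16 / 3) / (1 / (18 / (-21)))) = -31.15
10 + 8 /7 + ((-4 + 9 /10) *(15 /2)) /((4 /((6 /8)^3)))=62295 /7168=8.69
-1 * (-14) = 14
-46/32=-23/16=-1.44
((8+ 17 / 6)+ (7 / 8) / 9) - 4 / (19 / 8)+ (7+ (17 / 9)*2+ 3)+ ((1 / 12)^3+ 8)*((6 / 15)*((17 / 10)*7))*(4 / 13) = 3707099 / 106704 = 34.74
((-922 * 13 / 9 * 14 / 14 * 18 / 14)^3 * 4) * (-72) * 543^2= 146222756609321763072 / 343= 426305412855165490.01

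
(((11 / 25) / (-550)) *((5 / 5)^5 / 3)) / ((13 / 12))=-2 / 8125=-0.00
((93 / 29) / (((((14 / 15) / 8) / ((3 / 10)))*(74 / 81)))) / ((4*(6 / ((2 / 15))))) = 7533 / 150220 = 0.05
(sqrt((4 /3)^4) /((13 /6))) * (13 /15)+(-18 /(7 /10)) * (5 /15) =-7.86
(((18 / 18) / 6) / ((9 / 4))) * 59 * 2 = 236 / 27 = 8.74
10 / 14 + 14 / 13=1.79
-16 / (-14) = 8 / 7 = 1.14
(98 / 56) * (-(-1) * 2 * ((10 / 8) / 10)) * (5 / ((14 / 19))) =95 / 32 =2.97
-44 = -44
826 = 826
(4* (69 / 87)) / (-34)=-46 / 493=-0.09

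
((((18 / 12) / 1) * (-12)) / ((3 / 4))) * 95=-2280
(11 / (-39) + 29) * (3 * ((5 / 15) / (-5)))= -224 / 39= -5.74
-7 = -7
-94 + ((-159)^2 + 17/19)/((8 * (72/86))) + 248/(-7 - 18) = 125541611/34200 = 3670.81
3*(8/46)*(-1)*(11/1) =-132/23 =-5.74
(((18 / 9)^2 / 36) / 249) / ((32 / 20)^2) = 25 / 143424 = 0.00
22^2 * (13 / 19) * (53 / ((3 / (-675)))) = -75032100 / 19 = -3949057.89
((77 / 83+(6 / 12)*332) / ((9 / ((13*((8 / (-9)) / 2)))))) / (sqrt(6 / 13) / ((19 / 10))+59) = -199486008020 / 109825132959+136887400*sqrt(78) / 109825132959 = -1.81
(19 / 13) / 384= 19 / 4992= 0.00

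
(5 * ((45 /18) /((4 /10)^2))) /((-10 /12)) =-375 /4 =-93.75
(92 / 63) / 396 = 23 / 6237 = 0.00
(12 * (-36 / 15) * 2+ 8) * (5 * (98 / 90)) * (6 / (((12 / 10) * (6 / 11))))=-66836 / 27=-2475.41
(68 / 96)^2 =289 / 576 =0.50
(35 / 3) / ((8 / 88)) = 385 / 3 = 128.33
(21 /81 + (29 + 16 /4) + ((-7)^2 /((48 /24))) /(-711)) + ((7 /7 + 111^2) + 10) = 52750049 /4266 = 12365.22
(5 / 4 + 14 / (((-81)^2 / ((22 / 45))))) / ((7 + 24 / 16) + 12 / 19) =28071683 / 204900030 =0.14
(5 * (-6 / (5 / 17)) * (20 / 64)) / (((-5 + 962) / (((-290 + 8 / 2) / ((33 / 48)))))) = 4420 / 319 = 13.86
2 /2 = 1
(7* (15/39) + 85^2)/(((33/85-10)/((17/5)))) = -27154440/10621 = -2556.67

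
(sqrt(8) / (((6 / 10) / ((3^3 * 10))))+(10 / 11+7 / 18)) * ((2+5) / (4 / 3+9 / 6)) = 1799 / 561+37800 * sqrt(2) / 17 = 3147.75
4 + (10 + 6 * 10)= 74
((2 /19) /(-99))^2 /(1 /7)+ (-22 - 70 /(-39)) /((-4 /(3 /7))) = 697020265 /321972651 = 2.16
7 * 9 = 63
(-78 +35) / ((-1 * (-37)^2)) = 43 / 1369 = 0.03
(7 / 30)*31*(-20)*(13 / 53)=-5642 / 159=-35.48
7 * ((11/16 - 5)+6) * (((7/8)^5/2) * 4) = 3176523/262144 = 12.12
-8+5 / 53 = -419 / 53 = -7.91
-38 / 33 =-1.15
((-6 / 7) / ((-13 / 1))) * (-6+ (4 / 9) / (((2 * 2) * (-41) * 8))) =-17713 / 44772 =-0.40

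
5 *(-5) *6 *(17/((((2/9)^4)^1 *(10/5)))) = -8365275/16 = -522829.69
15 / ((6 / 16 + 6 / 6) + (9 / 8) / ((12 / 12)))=6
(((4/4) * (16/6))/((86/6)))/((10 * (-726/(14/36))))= -0.00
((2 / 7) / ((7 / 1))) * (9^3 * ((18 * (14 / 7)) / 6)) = 8748 / 49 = 178.53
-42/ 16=-21/ 8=-2.62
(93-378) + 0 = -285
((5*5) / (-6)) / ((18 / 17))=-425 / 108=-3.94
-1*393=-393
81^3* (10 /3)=1771470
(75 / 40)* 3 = 45 / 8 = 5.62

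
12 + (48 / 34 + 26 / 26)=245 / 17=14.41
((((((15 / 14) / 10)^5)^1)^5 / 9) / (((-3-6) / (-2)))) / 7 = 10460353203 / 5284681618822285532935702846518591488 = 0.00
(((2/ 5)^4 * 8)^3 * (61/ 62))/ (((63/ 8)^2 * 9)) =4093640704/ 270349365234375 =0.00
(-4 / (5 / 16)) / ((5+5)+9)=-0.67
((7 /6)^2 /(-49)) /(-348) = 1 /12528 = 0.00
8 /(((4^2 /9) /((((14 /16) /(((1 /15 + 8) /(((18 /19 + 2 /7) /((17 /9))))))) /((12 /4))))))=16605 /156332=0.11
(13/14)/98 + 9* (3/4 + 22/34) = 12.58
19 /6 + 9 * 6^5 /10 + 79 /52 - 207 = 6796.09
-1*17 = -17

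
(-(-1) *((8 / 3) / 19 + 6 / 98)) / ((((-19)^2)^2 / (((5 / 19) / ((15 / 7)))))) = 563 / 2963890503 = 0.00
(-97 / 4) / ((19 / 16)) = -388 / 19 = -20.42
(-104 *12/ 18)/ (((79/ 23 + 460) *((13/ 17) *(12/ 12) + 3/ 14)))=-66976/ 438273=-0.15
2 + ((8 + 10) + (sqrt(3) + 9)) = sqrt(3) + 29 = 30.73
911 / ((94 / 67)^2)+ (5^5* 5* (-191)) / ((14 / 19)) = -250485779897 / 61852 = -4049760.39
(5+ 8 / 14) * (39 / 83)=1521 / 581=2.62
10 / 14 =5 / 7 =0.71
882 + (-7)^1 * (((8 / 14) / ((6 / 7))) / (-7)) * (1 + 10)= 2668 / 3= 889.33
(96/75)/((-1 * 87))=-32/2175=-0.01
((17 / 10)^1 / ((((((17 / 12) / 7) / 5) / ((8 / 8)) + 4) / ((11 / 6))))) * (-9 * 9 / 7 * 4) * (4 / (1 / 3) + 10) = -1332936 / 1697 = -785.47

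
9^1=9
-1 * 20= -20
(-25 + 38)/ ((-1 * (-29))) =13/ 29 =0.45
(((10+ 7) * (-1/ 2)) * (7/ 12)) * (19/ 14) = -323/ 48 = -6.73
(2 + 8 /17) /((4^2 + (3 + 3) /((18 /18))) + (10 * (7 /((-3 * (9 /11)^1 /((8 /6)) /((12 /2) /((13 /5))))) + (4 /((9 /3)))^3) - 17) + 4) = -14742 /328457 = -0.04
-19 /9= -2.11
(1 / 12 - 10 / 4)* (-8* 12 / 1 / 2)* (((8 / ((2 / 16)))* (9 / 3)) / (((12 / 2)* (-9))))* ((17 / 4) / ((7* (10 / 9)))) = -7888 / 35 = -225.37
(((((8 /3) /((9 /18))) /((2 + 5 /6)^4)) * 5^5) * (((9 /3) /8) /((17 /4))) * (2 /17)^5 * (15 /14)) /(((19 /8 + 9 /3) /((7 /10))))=6220800000 /86687737719307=0.00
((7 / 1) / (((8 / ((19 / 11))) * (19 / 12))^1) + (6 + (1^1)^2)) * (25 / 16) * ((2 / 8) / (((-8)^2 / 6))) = 13125 / 45056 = 0.29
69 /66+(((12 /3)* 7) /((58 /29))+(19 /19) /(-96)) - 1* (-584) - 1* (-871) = 1552357 /1056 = 1470.04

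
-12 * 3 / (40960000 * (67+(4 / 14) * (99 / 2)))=-63 / 5816320000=-0.00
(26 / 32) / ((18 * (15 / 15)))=13 / 288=0.05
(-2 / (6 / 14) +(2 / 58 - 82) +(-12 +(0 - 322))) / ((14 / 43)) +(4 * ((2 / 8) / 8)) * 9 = -6288859 / 4872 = -1290.82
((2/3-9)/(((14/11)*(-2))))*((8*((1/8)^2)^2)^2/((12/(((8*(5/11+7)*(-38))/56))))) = -19475/462422016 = -0.00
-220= -220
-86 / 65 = -1.32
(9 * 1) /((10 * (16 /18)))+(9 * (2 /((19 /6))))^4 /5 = 2187338337 /10425680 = 209.80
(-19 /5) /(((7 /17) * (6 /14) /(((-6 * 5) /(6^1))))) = 323 /3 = 107.67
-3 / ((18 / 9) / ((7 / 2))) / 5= -21 / 20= -1.05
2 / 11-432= -4750 / 11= -431.82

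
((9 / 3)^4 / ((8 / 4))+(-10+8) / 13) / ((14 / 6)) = 3147 / 182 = 17.29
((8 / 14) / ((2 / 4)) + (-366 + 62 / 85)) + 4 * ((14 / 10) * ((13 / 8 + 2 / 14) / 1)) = -421531 / 1190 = -354.23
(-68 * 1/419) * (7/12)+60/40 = 3533/2514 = 1.41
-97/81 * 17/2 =-1649/162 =-10.18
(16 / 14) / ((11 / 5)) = 40 / 77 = 0.52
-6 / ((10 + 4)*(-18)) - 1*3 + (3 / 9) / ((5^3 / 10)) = -3097 / 1050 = -2.95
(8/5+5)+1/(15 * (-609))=12058/1827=6.60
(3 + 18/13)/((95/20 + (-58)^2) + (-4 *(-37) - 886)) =228/136799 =0.00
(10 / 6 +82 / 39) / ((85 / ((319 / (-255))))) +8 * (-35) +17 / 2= -153035087 / 563550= -271.56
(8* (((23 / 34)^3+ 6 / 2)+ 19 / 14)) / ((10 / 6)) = 3851823 / 171955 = 22.40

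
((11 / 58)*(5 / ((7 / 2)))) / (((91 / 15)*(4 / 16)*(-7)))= -3300 / 129311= -0.03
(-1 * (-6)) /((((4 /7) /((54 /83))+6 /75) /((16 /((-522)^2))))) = 175 /476006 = 0.00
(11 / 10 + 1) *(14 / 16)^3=7203 / 5120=1.41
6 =6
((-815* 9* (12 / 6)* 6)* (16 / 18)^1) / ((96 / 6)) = -4890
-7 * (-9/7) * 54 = 486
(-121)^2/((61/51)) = 12240.84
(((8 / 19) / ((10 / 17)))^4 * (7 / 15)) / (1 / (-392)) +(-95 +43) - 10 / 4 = -250512763363 / 2443518750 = -102.52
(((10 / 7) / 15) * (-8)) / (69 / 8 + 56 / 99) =-4224 / 50953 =-0.08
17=17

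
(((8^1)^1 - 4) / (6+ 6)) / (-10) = -1 / 30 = -0.03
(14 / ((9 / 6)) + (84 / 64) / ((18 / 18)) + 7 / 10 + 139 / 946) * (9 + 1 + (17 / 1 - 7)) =1304659 / 5676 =229.86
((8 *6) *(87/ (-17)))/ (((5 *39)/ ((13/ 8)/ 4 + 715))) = -901.22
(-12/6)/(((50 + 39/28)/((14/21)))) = -112/4317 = -0.03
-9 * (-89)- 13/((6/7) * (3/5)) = 775.72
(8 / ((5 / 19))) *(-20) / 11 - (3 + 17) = -828 / 11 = -75.27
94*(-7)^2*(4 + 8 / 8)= 23030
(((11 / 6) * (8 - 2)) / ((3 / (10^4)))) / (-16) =-6875 / 3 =-2291.67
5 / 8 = 0.62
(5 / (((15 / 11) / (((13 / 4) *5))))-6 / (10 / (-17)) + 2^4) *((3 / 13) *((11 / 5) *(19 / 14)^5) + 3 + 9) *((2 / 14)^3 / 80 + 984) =1786043223015559911 / 1475789056000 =1210229.35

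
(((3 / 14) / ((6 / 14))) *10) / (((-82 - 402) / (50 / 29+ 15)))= -0.17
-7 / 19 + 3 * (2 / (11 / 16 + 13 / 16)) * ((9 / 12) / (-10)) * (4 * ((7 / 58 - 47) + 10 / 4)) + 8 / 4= 151213 / 2755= 54.89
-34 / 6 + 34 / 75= -391 / 75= -5.21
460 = 460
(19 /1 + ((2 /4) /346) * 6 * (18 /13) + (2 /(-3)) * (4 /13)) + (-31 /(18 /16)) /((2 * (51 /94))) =-6.59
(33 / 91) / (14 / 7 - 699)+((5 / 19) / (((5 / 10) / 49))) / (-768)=-15780383 / 462763392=-0.03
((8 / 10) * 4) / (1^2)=16 / 5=3.20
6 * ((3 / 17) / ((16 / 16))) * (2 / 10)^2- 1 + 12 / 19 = -2633 / 8075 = -0.33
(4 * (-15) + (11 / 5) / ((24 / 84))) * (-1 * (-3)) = -156.90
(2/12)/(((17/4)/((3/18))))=1/153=0.01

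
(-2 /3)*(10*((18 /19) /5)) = -24 /19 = -1.26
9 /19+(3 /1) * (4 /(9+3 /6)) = 33 /19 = 1.74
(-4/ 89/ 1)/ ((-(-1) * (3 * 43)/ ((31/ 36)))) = -31/ 103329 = -0.00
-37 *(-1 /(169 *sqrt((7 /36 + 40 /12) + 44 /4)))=222 *sqrt(523) /88387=0.06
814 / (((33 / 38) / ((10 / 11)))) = 28120 / 33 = 852.12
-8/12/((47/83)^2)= -13778/6627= -2.08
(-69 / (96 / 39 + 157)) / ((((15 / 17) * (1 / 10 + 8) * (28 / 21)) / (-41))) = 1.86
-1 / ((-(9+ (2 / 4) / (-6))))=12 / 107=0.11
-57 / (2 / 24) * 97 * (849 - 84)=-50756220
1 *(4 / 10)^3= 8 / 125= 0.06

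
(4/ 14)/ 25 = 2/ 175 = 0.01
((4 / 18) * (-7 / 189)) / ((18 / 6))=-2 / 729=-0.00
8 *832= 6656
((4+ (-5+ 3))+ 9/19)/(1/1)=47/19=2.47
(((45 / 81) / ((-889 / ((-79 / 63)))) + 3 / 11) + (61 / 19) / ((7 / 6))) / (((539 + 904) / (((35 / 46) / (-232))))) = -398402975 / 57940898059044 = -0.00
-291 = -291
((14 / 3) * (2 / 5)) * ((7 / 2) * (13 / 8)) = 637 / 60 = 10.62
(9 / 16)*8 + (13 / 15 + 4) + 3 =371 / 30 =12.37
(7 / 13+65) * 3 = 2556 / 13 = 196.62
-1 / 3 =-0.33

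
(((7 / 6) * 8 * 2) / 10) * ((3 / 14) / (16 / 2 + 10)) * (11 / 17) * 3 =11 / 255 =0.04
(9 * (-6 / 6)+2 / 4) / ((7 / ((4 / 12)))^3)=-0.00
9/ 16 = 0.56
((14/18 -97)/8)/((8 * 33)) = -433/9504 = -0.05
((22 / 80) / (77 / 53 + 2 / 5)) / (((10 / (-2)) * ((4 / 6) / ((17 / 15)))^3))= -2864279 / 19640000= -0.15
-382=-382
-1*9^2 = -81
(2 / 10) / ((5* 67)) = 0.00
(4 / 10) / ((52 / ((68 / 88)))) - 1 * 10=-28583 / 2860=-9.99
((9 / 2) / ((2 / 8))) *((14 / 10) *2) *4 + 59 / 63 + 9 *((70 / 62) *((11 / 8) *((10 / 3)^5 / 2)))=90152057 / 29295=3077.39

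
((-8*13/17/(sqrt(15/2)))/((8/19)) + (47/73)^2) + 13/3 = 75904/15987 -247*sqrt(30)/255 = -0.56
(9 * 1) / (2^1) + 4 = 17 / 2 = 8.50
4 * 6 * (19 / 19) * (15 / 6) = 60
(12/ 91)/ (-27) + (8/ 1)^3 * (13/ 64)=85172/ 819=104.00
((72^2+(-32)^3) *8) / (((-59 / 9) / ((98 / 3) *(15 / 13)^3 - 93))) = -1441330.02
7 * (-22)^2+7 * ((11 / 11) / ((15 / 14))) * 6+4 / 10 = 17138 / 5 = 3427.60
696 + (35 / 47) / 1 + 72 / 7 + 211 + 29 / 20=6050181 / 6580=919.48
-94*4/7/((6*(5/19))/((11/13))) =-28.79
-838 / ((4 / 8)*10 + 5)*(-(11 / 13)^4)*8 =49076632 / 142805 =343.66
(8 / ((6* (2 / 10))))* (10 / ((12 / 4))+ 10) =800 / 9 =88.89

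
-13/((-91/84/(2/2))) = 12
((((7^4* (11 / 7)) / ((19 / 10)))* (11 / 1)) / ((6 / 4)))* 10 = 8300600 / 57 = 145624.56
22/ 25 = 0.88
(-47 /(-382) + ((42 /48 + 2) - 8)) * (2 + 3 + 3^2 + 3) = -129931 /1528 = -85.03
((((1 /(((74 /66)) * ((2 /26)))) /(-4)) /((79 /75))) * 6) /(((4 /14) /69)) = -46621575 /11692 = -3987.48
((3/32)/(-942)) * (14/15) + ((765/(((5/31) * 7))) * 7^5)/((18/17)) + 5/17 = 13778804049721/1281120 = 10755279.79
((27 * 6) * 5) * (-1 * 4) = -3240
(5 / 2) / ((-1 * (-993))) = 5 / 1986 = 0.00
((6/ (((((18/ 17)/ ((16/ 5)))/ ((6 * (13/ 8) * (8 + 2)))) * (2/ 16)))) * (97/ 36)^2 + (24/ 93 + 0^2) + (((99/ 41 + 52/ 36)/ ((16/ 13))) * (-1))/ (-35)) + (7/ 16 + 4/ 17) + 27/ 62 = 100643189141371/ 980093520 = 102687.33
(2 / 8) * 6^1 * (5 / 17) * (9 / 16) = 135 / 544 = 0.25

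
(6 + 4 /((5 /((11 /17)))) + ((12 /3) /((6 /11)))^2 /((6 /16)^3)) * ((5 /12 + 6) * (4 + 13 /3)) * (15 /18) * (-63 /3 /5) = -28564711945 /148716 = -192075.58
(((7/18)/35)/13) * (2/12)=1/7020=0.00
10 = 10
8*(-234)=-1872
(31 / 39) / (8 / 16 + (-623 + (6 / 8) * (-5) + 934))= 124 / 48009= 0.00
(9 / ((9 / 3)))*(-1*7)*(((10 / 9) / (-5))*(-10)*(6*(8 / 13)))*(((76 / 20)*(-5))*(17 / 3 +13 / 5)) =1055488 / 39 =27063.79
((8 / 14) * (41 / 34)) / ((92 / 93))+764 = 4185949 / 5474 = 764.70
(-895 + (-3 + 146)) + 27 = -725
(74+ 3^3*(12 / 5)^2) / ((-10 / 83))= -238127 / 125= -1905.02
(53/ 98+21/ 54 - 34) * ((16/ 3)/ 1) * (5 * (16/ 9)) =-18667520/ 11907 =-1567.78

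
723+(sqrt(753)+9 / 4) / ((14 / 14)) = sqrt(753)+2901 / 4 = 752.69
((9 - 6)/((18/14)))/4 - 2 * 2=-41/12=-3.42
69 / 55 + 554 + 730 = 70689 / 55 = 1285.25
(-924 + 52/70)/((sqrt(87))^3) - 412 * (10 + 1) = -4533.14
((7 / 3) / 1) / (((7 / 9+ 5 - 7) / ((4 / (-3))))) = 28 / 11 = 2.55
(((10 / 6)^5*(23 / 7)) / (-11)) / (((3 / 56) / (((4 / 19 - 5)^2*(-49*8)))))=1866537400000 / 2894859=644776.62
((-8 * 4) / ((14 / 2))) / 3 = -32 / 21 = -1.52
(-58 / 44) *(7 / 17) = -203 / 374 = -0.54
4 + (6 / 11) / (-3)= 42 / 11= 3.82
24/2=12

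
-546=-546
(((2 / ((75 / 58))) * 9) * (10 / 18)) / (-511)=-116 / 7665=-0.02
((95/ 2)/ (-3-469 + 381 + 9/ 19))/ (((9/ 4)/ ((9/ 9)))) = -361/ 1548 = -0.23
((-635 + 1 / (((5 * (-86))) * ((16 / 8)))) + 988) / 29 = 303579 / 24940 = 12.17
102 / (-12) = -17 / 2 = -8.50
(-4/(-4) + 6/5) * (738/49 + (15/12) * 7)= 52.38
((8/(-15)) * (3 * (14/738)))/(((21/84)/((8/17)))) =-1792/31365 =-0.06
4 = 4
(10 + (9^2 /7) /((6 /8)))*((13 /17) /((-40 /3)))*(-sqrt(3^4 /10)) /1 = 31239*sqrt(10) /23800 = 4.15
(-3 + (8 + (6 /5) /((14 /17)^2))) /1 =3317 /490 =6.77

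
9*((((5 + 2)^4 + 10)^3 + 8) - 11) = 126134572752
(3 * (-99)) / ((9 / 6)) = -198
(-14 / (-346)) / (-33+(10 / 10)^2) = -7 / 5536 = -0.00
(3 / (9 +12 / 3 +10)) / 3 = 1 / 23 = 0.04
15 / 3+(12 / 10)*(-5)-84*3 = -253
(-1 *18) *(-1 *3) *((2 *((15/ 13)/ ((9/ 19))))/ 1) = 3420/ 13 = 263.08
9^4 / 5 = 6561 / 5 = 1312.20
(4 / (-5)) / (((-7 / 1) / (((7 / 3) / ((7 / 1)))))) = 4 / 105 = 0.04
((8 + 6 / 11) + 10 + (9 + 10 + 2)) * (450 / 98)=97875 / 539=181.59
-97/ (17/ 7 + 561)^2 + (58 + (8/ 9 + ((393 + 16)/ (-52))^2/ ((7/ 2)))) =76.56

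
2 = 2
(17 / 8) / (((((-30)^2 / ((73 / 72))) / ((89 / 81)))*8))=110449 / 335923200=0.00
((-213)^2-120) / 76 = 45249 / 76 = 595.38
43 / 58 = 0.74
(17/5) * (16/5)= 272/25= 10.88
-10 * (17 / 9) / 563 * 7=-1190 / 5067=-0.23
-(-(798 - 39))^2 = -576081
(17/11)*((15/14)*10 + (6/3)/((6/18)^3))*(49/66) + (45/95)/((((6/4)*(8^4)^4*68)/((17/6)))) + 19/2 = 216787523462919880825/2588443885831192576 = 83.75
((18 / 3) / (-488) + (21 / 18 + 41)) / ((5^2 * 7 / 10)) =30857 / 12810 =2.41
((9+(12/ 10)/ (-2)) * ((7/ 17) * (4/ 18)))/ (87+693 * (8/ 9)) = 196/ 179265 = 0.00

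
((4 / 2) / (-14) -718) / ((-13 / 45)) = 2485.88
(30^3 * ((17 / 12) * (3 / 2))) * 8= 459000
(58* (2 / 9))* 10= 1160 / 9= 128.89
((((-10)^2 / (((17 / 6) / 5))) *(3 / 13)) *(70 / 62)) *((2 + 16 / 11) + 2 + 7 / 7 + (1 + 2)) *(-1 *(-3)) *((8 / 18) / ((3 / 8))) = 8960000 / 5797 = 1545.63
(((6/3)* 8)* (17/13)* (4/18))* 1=544/117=4.65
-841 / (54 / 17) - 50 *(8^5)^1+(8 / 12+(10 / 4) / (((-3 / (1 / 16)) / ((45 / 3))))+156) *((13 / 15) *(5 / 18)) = -8494643567 / 5184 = -1638627.23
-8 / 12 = -0.67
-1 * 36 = -36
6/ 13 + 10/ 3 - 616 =-23876/ 39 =-612.21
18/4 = 9/2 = 4.50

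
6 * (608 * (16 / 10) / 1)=5836.80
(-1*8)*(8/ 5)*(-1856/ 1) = 118784/ 5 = 23756.80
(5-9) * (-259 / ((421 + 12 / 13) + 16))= 13468 / 5693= 2.37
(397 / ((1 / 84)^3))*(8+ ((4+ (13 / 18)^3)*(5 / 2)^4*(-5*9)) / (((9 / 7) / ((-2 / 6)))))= 76337307773573 / 162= 471217949219.59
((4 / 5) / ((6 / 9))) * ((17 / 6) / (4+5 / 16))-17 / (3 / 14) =-27098 / 345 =-78.54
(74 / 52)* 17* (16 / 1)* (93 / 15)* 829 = 129317368 / 65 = 1989497.97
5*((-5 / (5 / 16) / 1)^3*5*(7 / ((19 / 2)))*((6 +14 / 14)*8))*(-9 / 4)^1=180633600 / 19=9507031.58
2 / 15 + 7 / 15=3 / 5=0.60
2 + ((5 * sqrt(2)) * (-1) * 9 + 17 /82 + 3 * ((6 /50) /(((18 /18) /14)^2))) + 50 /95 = 2854787 /38950-45 * sqrt(2) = 9.65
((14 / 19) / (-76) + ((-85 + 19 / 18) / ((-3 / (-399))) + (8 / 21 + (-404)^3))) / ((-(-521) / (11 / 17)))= -81907.50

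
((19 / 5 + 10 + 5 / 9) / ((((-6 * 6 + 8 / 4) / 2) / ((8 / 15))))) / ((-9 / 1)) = 304 / 6075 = 0.05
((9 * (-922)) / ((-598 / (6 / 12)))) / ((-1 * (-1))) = 4149 / 598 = 6.94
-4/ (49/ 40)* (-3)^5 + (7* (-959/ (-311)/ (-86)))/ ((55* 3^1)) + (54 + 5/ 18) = 274976570192/ 324362115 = 847.75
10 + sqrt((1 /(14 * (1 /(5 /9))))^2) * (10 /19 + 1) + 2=28873 /2394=12.06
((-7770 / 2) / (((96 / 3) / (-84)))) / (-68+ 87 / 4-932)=-11655 / 1118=-10.42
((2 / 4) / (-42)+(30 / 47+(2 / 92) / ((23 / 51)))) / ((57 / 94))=1408891 / 1266426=1.11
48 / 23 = 2.09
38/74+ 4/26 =321/481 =0.67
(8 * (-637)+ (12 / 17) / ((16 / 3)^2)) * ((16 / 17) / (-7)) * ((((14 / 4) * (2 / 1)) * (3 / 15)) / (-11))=-5544421 / 63580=-87.20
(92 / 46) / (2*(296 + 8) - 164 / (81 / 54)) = 3 / 748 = 0.00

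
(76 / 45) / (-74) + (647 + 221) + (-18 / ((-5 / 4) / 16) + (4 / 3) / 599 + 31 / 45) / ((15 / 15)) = 219227855 / 199467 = 1099.07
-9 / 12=-0.75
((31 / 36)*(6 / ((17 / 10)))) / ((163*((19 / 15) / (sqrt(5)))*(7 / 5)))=3875*sqrt(5) / 368543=0.02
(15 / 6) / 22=5 / 44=0.11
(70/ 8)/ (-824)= -35/ 3296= -0.01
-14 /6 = -7 /3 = -2.33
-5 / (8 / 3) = -15 / 8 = -1.88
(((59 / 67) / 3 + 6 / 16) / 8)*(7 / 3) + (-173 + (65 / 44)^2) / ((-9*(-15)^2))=293496529 / 1050667200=0.28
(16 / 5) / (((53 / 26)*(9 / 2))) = 832 / 2385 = 0.35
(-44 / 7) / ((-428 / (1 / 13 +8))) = 165 / 1391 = 0.12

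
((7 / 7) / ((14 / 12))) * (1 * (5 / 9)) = 10 / 21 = 0.48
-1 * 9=-9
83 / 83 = 1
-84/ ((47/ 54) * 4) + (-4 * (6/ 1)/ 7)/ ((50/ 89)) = -248646/ 8225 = -30.23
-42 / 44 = -21 / 22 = -0.95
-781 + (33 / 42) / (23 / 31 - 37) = -12290157 / 15736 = -781.02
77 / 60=1.28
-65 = -65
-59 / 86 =-0.69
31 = 31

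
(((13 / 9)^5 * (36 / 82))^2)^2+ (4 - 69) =-36273071423468068919249 / 5236192181870167076001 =-6.93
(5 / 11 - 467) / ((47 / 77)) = -35924 / 47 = -764.34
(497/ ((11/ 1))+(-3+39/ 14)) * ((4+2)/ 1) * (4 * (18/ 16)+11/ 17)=519375/ 374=1388.70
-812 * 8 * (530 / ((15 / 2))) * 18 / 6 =-1377152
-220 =-220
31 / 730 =0.04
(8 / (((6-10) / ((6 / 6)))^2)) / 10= 1 / 20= 0.05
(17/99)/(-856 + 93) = -17/75537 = -0.00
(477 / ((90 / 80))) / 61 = 424 / 61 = 6.95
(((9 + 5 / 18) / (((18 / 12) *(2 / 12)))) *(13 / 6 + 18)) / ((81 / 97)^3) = 18442383311 / 14348907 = 1285.28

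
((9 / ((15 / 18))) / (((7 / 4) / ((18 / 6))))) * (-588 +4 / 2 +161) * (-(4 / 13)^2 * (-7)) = -881280 / 169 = -5214.67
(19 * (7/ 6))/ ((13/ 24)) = 532/ 13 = 40.92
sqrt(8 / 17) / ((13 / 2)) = 4 * sqrt(34) / 221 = 0.11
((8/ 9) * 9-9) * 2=-2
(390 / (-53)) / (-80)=39 / 424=0.09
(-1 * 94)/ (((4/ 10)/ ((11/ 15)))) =-517/ 3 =-172.33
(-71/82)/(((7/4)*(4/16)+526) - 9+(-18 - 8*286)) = 568/1173297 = 0.00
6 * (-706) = -4236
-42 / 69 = -14 / 23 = -0.61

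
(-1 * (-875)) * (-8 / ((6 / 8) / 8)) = -224000 / 3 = -74666.67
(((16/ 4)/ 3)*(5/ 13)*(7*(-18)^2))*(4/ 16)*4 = 15120/ 13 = 1163.08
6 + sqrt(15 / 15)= 7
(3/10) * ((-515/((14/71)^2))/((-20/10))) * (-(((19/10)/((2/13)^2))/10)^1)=-5001675159/313600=-15949.22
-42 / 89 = -0.47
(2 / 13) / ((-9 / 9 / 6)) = -12 / 13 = -0.92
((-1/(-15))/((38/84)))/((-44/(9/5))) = -63/10450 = -0.01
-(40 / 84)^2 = -100 / 441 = -0.23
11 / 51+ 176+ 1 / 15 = 14984 / 85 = 176.28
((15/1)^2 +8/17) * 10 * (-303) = -11613990/17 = -683175.88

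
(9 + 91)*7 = 700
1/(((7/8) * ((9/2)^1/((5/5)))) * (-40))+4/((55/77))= 5.59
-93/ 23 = -4.04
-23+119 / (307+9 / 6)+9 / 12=-53961 / 2468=-21.86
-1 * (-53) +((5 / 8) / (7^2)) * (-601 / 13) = 267083 / 5096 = 52.41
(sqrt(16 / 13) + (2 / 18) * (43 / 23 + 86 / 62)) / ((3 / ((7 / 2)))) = 301 / 713 + 14 * sqrt(13) / 39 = 1.72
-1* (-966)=966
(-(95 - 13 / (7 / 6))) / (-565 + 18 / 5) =2935 / 19649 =0.15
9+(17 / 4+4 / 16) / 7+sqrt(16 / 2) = 12.47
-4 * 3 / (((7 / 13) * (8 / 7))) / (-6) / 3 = 13 / 12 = 1.08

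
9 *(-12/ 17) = -108/ 17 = -6.35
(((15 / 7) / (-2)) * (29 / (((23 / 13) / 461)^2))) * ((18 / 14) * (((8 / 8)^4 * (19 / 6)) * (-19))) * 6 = 50760690792435 / 51842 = 979142216.59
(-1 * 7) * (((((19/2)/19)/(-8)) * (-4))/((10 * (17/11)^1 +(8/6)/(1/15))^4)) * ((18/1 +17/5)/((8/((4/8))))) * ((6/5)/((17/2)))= -10966109/52437996000000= -0.00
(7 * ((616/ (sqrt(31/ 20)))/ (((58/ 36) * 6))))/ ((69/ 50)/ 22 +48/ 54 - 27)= -256132800 * sqrt(155)/ 231833221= -13.75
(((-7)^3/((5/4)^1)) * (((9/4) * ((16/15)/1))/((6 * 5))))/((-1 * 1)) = 21.95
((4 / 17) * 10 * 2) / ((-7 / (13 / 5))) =-208 / 119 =-1.75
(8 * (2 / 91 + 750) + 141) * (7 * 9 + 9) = 40236984 / 91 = 442164.66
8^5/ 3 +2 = 32774/ 3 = 10924.67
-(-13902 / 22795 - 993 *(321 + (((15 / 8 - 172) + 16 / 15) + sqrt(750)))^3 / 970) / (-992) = -103487816231781709 / 26049761280000 - 111229997659 *sqrt(30) / 307916800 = -5951.26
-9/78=-0.12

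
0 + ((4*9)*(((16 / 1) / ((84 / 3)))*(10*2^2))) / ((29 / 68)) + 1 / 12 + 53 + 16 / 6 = 1611989 / 812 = 1985.21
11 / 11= 1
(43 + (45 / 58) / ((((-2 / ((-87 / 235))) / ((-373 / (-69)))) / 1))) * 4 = 189289 / 1081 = 175.11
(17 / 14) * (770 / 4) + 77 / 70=234.85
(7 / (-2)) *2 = -7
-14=-14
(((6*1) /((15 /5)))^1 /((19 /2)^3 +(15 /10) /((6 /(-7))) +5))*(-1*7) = -112 /6885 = -0.02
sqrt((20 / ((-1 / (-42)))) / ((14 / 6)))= 6 * sqrt(10)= 18.97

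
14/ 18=7/ 9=0.78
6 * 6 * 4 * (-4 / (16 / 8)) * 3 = -864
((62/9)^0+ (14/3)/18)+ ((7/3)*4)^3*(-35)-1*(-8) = -768070/27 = -28447.04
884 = 884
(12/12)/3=1/3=0.33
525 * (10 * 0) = 0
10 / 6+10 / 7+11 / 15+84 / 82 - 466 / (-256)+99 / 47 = 75794429 / 8632960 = 8.78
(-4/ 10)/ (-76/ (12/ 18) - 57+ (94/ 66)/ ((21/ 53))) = 693/ 290030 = 0.00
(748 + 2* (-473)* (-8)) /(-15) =-2772 /5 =-554.40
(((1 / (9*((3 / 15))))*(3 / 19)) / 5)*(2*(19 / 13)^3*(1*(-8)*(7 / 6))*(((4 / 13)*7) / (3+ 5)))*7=-495292 / 257049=-1.93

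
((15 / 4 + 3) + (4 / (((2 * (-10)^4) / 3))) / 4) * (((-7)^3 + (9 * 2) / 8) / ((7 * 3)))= -61336363 / 560000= -109.53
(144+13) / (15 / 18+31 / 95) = 89490 / 661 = 135.39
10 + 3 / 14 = 143 / 14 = 10.21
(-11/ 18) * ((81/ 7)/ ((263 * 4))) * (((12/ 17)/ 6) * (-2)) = 99/ 62594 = 0.00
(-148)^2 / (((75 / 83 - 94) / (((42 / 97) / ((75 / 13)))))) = -330881824 / 18737975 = -17.66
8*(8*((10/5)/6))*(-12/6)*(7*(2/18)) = -33.19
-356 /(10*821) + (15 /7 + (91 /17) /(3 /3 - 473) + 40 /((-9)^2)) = 48221451491 /18676140840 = 2.58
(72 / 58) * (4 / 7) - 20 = -3916 / 203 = -19.29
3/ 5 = 0.60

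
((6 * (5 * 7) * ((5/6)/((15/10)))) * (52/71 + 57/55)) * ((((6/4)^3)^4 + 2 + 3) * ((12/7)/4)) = 19060591735/1599488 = 11916.68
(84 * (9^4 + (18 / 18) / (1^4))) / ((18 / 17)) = 1561756 / 3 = 520585.33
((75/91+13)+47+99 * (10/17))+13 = 204296/1547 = 132.06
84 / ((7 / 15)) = 180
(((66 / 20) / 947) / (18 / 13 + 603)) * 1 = 143 / 24801930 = 0.00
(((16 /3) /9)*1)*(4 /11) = 64 /297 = 0.22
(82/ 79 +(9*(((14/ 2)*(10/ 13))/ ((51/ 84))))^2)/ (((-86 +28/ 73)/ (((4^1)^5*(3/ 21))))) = -918941412058112/ 84403353125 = -10887.50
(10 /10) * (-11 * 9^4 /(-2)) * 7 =505197 /2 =252598.50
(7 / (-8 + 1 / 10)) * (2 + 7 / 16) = -1365 / 632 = -2.16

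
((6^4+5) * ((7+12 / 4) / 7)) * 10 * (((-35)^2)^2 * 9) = 251011687500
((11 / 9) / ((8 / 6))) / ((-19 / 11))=-0.53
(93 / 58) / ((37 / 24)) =1116 / 1073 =1.04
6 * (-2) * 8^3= -6144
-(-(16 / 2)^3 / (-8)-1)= -63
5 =5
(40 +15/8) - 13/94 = 15693/376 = 41.74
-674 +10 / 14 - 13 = -686.29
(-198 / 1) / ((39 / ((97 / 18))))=-1067 / 39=-27.36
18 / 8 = 9 / 4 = 2.25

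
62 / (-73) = -0.85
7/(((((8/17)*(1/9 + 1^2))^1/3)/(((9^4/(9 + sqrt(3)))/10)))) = 63241479/20800 - 7026831*sqrt(3)/20800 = 2455.32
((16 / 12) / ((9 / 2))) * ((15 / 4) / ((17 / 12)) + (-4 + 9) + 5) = 1720 / 459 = 3.75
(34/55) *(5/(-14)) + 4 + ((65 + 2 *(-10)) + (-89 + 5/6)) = -18197/462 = -39.39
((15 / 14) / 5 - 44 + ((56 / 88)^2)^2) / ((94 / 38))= -169885061 / 9633778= -17.63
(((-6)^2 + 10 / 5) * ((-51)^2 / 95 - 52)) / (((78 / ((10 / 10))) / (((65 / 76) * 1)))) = -2339 / 228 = -10.26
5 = 5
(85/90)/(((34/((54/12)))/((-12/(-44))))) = 3/88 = 0.03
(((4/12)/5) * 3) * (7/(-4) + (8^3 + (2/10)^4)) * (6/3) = 1275629/6250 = 204.10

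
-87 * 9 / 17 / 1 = -783 / 17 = -46.06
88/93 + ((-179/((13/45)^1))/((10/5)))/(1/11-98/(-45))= -368242501/2715414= -135.61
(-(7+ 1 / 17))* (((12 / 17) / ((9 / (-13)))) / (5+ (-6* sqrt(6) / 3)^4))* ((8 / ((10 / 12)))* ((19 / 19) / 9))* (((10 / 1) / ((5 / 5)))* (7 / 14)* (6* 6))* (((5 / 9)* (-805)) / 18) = -38272000 / 647649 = -59.09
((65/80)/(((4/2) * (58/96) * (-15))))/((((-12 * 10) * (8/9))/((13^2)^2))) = 1113879/92800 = 12.00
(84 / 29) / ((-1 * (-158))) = 42 / 2291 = 0.02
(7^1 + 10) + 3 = 20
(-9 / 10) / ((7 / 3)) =-0.39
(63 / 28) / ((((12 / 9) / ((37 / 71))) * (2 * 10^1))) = 0.04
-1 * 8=-8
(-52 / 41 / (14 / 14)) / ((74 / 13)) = -338 / 1517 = -0.22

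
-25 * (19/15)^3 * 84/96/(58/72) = -48013/870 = -55.19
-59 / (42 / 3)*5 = -295 / 14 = -21.07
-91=-91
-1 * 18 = -18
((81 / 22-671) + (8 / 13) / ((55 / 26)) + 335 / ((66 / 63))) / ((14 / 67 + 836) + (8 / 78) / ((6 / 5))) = -149717061 / 360564160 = -0.42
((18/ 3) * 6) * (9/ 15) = 108/ 5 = 21.60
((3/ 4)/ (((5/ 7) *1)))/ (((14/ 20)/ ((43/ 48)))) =43/ 32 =1.34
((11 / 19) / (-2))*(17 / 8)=-187 / 304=-0.62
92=92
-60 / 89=-0.67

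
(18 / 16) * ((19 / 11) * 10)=855 / 44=19.43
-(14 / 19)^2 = -196 / 361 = -0.54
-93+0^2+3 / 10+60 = -327 / 10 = -32.70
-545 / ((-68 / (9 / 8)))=4905 / 544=9.02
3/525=1/175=0.01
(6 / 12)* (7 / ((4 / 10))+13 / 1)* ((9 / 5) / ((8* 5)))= 549 / 800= 0.69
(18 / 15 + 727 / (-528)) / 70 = -467 / 184800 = -0.00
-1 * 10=-10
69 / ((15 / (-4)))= -92 / 5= -18.40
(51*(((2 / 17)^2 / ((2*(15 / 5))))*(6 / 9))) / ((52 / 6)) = 2 / 221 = 0.01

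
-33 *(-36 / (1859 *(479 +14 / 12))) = 648 / 486889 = 0.00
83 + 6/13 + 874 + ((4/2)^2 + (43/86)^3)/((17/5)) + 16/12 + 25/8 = 2554229/2652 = 963.13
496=496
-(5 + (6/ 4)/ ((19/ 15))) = -235/ 38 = -6.18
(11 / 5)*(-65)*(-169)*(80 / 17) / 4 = 483340 / 17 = 28431.76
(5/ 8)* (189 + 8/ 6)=2855/ 24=118.96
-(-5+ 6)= -1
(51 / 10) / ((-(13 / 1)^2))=-51 / 1690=-0.03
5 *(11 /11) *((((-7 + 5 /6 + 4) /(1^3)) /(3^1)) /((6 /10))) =-325 /54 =-6.02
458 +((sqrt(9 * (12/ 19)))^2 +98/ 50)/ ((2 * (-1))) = 431469/ 950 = 454.18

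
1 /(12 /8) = 2 /3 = 0.67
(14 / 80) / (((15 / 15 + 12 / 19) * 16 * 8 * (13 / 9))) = 0.00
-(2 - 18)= 16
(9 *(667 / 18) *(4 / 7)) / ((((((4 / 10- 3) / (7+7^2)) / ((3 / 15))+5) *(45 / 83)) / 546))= 161211232 / 4005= 40252.49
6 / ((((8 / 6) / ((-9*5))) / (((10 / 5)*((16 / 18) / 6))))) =-60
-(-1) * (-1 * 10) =-10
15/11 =1.36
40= 40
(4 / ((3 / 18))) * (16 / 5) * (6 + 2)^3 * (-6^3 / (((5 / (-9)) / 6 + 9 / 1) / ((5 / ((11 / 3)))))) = -6879707136 / 5291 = -1300265.95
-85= -85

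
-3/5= -0.60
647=647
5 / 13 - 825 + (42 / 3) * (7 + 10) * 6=7844 / 13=603.38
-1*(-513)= 513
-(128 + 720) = -848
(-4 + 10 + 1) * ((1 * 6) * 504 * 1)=21168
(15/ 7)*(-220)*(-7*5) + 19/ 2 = 33019/ 2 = 16509.50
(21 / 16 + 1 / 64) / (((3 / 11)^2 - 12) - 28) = -10285 / 309184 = -0.03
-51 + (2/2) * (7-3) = -47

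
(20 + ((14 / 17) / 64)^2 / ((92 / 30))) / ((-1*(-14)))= 272261855 / 190582784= 1.43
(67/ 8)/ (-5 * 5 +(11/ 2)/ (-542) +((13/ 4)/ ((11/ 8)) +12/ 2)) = -199727/ 396986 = -0.50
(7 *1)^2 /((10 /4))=98 /5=19.60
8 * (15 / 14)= 60 / 7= 8.57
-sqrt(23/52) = -sqrt(299)/26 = -0.67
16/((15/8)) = 128/15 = 8.53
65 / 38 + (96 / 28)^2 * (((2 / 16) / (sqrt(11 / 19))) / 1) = 65 / 38 + 72 * sqrt(209) / 539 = 3.64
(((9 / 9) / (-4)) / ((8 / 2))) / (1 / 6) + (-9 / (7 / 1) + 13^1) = 635 / 56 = 11.34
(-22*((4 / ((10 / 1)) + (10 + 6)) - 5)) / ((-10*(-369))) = -209 / 3075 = -0.07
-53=-53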